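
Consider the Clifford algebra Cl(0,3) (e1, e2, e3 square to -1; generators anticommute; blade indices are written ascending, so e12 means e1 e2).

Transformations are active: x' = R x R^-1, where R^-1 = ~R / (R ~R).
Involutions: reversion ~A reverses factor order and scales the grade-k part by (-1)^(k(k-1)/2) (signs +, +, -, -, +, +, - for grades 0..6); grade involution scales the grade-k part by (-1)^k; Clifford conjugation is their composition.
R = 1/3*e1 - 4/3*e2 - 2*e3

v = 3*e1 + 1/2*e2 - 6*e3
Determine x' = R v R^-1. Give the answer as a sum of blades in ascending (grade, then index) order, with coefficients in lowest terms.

~R = 1/3*e1 - 4/3*e2 - 2*e3, and R ~R = -53/9, so R^-1 = ~R / (-53/9).
R v = -37/3 + 25/6*e12 + 4*e13 + 9*e23
Answer: -85/53*e1 - 645/106*e2 - 126/53*e3


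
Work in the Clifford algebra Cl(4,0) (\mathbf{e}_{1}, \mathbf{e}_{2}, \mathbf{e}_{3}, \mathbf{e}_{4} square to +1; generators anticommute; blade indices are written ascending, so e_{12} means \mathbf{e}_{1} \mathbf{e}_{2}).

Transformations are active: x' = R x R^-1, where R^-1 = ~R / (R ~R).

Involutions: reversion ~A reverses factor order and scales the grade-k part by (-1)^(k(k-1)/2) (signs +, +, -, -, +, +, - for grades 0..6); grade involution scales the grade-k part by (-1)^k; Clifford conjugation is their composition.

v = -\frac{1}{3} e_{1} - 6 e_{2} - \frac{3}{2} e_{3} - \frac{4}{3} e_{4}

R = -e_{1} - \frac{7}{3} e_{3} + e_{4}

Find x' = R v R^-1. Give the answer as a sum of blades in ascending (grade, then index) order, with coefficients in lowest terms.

~R = -e_{1} - \frac{7}{3} e_{3} + e_{4}, and R ~R = \frac{67}{9}, so R^-1 = ~R / (\frac{67}{9}).
R v = \frac{5}{2} + 6 e_{12} + \frac{13}{18} e_{13} + \frac{5}{3} e_{14} - 14 e_{23} + 6 e_{24} + \frac{83}{18} e_{34}
Answer: -\frac{68}{201} e_{1} + 6 e_{2} - \frac{9}{134} e_{3} + \frac{403}{201} e_{4}


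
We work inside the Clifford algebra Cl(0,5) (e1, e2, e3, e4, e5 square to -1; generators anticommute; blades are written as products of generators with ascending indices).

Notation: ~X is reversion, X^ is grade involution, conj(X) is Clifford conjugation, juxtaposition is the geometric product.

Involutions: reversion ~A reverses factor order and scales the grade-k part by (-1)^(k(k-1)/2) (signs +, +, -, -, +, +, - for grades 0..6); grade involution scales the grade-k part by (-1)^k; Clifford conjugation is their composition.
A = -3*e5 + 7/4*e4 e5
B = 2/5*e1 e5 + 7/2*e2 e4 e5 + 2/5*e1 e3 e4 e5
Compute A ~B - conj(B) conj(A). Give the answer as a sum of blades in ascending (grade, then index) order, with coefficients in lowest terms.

first term: 6/5*e1 + 49/8*e2 - 7/10*e1 e3 + 7/10*e1 e4 - 21/2*e2 e4 - 6/5*e1 e3 e4
second term: 6/5*e1 + 49/8*e2 + 7/10*e1 e3 + 7/10*e1 e4 - 21/2*e2 e4 - 6/5*e1 e3 e4
Answer: -7/5*e1 e3


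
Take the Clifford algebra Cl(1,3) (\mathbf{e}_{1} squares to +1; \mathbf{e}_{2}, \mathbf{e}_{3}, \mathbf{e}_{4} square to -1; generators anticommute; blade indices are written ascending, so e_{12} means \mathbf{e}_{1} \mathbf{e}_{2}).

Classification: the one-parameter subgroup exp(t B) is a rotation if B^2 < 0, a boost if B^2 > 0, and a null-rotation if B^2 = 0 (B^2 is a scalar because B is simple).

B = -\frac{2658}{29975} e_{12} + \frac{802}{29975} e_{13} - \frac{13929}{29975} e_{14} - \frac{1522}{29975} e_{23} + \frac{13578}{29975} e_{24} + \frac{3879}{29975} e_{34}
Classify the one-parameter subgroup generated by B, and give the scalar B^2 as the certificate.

B^2 term by term: the squares give (-\frac{2658}{29975})^2*(e_{12})^2 + (\frac{802}{29975})^2*(e_{13})^2 + (-\frac{13929}{29975})^2*(e_{14})^2 + (-\frac{1522}{29975})^2*(e_{23})^2 + (\frac{13578}{29975})^2*(e_{24})^2 + (\frac{3879}{29975})^2*(e_{34})^2 = \frac{7064964}{898500625}*(+1) + \frac{643204}{898500625}*(+1) + \frac{194017041}{898500625}*(+1) + \frac{2316484}{898500625}*(-1) + \frac{184362084}{898500625}*(-1) + \frac{15046641}{898500625}*(-1) = 0 (each basis 2-blade squares to minus the product of its generators' squares); cross terms between blades sharing an index anticommute and cancel; the commuting (index-disjoint) pairs give grade-4 terms 2*c*c'*(blade product), which cancel blade by blade — e_{1234}: -\frac{20620764}{898500625} - \frac{21779112}{898500625} + \frac{42399876}{898500625} = 0 — confirming B is simple. So B^2 = 0.
Answer: null-rotation, certificate B^2 = 0. Note: conjugating B changes its blade decomposition but never the scalar B^2 = 0, whose sign settles the classification.


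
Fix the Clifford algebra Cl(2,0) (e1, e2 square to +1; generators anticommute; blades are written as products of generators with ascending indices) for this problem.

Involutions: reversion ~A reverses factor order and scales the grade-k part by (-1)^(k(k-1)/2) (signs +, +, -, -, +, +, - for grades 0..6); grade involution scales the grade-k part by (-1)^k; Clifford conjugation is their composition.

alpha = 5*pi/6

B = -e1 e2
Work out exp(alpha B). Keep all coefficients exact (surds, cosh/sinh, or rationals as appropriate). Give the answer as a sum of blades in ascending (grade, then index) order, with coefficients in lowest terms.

B^2 = (-1)^2*(e1 e2)^2 = 1*(-1) = -1 (a basis 2-blade squares to minus the product of its generators' squares).
B^2 = -1 — a negative square means the series sums to a rotation: l = 1, alpha*l = 5*pi/6, so exp(alpha B) = cos(5*pi/6) + (sin(5*pi/6)/1)*B = -sqrt(3)/2 + (1/2)*B.
Answer: -sqrt(3)/2 - 1/2*e1 e2


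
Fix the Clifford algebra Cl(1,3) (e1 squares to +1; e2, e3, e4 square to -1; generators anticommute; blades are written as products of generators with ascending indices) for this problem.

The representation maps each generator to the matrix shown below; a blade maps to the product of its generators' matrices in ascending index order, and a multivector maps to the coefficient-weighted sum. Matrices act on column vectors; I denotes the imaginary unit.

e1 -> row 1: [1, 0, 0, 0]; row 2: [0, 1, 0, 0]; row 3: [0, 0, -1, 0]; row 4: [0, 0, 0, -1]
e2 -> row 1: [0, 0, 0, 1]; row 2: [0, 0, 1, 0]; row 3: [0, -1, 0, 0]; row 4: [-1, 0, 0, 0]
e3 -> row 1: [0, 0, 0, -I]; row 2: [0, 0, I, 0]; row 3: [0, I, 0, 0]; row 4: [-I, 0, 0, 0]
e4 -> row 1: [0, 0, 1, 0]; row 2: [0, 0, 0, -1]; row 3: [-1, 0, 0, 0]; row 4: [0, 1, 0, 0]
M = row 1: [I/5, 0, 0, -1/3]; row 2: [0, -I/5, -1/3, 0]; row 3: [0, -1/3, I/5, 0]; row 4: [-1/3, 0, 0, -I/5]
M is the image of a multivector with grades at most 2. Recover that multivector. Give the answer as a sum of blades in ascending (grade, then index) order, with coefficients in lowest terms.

Method: the blade images are trace-orthogonal — tr(rho(e_A) rho(e_B)^-1) = 4 if A = B and 0 otherwise — and rho(e_A)^-1 = (e_A)^2 * rho(e_A) with (e_A)^2 = +1 or -1, so the coefficient of e_A in the preimage is (e_A)^2 * tr(M rho(e_A))/4.
Nonzero projections over blades of grade <= 2: e1 e2: (e1 e2)^2 = +1, tr(M rho(e1 e2)) = -4/3, coefficient -1/3; e2 e3: (e2 e3)^2 = -1, tr(M rho(e2 e3)) = 4/5, coefficient -1/5. Every other blade of grade <= 2 projects to 0.
Answer: -1/3*e1 e2 - 1/5*e2 e3


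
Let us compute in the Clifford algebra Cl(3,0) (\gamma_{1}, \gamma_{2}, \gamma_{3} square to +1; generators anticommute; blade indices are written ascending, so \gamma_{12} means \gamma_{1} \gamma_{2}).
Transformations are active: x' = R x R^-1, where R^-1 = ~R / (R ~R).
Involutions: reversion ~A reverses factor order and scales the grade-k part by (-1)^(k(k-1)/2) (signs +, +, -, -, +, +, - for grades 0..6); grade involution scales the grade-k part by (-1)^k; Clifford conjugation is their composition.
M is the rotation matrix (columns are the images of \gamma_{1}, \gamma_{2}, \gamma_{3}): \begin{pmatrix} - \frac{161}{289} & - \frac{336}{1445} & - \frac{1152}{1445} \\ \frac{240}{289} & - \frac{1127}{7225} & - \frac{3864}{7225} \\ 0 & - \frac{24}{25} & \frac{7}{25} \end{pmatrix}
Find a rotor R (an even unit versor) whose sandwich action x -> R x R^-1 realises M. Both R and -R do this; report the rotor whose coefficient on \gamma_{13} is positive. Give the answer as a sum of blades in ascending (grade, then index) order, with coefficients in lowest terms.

Method: write R = a + b12*\gamma_{12} + b13*\gamma_{13} + b23*\gamma_{23} with a^2 + b12^2 + b13^2 + b23^2 = 1 (so R^-1 = ~R). Expanding the columns R e_j ~R gives tr M = 4a^2 - 1 and, from the antisymmetric part, M21 - M12 = -4a*b12, M13 - M31 = 4a*b13, M32 - M23 = -4a*b23.
Here tr M = -\frac{3129}{7225}, so a^2 = (1 + tr M)/4 = \frac{1024}{7225} and a = ±\frac{32}{85}. Taking a = \frac{32}{85}: M21 - M12 = \frac{1536}{1445}, M13 - M31 = -\frac{1152}{1445}, M32 - M23 = -\frac{3072}{7225}, giving b12 = -\frac{12}{17}, b13 = -\frac{9}{17}, b23 = \frac{24}{85}, i.e. R = \frac{32}{85} - \frac{12}{17} \gamma_{12} - \frac{9}{17} \gamma_{13} + \frac{24}{85} \gamma_{23}.
Its \gamma_{13} coefficient is negative, so report the other preimage -R.
Answer: -\frac{32}{85} + \frac{12}{17} \gamma_{12} + \frac{9}{17} \gamma_{13} - \frac{24}{85} \gamma_{23}. Note: both R and -R realise this M (trace -\frac{3129}{7225}); the covering map identifies them, and the \gamma_{13}-coefficient sign is the tie-breaker.


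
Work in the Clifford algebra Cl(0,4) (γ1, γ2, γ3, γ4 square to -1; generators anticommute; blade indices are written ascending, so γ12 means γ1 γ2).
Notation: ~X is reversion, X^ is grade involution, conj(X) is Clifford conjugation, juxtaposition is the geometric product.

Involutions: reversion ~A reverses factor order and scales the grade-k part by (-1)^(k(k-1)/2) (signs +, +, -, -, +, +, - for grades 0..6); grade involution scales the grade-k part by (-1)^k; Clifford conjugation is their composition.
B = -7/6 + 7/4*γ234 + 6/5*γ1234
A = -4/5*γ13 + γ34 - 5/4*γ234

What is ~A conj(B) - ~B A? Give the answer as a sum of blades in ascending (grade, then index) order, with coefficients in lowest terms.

first term: 35/16 - 3/2*γ1 + 7/4*γ2 + 6/5*γ12 - 14/15*γ13 + 24/25*γ24 + 7/6*γ34 + 7/5*γ124 - 35/24*γ234
second term: 35/16 - 3/2*γ1 + 7/4*γ2 - 6/5*γ12 + 14/15*γ13 - 24/25*γ24 - 7/6*γ34 - 7/5*γ124 + 35/24*γ234
Answer: 12/5*γ12 - 28/15*γ13 + 48/25*γ24 + 7/3*γ34 + 14/5*γ124 - 35/12*γ234


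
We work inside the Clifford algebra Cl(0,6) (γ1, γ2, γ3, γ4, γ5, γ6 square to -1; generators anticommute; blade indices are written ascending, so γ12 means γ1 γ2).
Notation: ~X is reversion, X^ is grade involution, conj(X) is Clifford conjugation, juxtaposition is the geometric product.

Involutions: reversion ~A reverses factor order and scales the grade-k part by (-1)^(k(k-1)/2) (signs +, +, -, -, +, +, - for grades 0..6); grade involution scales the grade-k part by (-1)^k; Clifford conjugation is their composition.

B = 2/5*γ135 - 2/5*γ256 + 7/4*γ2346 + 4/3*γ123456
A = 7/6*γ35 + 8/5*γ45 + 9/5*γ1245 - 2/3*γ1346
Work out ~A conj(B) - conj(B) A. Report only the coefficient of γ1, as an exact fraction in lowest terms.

first term: 7/15*γ1 + 7/6*γ12 + 8/9*γ25 - 12/5*γ36 + 16/25*γ134 - 18/25*γ146 - 18/25*γ234 - 7/15*γ236 - 16/25*γ246 - 4/15*γ456 - 32/15*γ1236 + 14/9*γ1246 - 63/20*γ1356 - 14/5*γ2356 + 49/24*γ2456 - 4/15*γ12345
second term: -7/15*γ1 - 7/6*γ12 + 8/9*γ25 - 12/5*γ36 + 16/25*γ134 - 18/25*γ146 - 18/25*γ234 - 7/15*γ236 - 16/25*γ246 - 4/15*γ456 + 32/15*γ1236 - 14/9*γ1246 - 63/20*γ1356 - 14/5*γ2356 + 49/24*γ2456 + 4/15*γ12345
Answer: 14/15


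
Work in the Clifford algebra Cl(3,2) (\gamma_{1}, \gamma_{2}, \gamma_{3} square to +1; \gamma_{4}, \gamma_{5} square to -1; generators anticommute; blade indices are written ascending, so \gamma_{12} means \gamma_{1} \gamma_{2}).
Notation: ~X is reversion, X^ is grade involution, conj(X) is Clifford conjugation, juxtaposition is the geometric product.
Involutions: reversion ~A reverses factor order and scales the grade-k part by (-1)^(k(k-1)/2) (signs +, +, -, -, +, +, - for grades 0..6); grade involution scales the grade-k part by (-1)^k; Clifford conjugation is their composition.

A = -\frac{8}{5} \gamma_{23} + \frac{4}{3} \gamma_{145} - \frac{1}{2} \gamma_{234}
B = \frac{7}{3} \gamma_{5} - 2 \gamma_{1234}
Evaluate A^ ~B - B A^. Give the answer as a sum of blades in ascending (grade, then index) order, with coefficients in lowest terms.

first term: \gamma_{1} - \frac{4}{45} \gamma_{14} - \frac{16}{15} \gamma_{235} + \frac{7}{6} \gamma_{2345}
second term: -\gamma_{1} - \frac{4}{45} \gamma_{14} - \frac{16}{15} \gamma_{235} - \frac{7}{6} \gamma_{2345}
Answer: 2 \gamma_{1} + \frac{7}{3} \gamma_{2345}


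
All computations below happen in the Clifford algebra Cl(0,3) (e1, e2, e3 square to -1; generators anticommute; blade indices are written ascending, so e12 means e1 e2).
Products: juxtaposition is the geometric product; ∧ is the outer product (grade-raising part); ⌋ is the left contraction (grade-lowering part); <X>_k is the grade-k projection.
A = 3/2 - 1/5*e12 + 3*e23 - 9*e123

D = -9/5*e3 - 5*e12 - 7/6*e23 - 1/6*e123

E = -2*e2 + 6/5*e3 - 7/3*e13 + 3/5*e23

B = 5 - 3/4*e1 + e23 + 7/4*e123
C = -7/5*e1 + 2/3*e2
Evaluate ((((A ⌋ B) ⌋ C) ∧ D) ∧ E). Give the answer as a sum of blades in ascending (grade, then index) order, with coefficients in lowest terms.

step 1: -45/4 - 51/8*e1 + 7/20*e3 + 3/2*e23 + 21/8*e123
step 2: -357/40 + 63/4*e1 - 15/2*e2
step 3: 3213/200*e3 + 357/8*e12 - 567/20*e13 + 1913/80*e23 - 1351/80*e123
step 4: 3213/100*e23 - 63/20*e123
Answer: 3213/100*e23 - 63/20*e123


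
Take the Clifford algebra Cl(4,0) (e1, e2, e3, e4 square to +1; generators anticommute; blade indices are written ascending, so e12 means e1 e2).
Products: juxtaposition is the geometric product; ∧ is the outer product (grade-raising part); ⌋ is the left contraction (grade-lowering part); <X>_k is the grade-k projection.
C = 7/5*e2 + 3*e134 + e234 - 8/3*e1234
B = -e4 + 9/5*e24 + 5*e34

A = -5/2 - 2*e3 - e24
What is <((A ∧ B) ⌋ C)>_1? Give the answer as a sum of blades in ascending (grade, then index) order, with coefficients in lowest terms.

step 1: 5/2*e4 - 9/2*e24 - 21/2*e34 + 18/5*e234
step 2: -18/5 + 219/10*e1 + 21/2*e2 - 9/2*e3 - 28*e12 + 39/2*e13 + 5/2*e23 + 20/3*e123
step 3: 219/10*e1 + 21/2*e2 - 9/2*e3
Answer: 219/10*e1 + 21/2*e2 - 9/2*e3


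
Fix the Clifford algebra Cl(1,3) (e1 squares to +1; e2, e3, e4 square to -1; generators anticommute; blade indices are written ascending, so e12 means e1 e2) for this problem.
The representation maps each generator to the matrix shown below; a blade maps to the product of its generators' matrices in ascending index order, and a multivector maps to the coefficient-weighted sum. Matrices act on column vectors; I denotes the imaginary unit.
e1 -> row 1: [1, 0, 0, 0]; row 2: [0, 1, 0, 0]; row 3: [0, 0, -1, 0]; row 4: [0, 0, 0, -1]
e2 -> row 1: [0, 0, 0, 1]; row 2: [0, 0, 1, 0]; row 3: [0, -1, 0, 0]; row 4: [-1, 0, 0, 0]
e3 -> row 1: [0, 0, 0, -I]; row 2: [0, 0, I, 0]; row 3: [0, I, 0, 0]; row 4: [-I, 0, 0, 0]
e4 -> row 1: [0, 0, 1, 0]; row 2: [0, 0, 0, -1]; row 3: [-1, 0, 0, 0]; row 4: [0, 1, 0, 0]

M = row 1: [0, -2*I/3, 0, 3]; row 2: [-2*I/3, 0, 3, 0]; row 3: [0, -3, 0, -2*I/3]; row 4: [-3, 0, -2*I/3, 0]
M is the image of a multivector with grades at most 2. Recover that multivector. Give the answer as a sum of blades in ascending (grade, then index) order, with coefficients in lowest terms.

Method: the blade images are trace-orthogonal — tr(rho(e_A) rho(e_B)^-1) = 4 if A = B and 0 otherwise — and rho(e_A)^-1 = (e_A)^2 * rho(e_A) with (e_A)^2 = +1 or -1, so the coefficient of e_A in the preimage is (e_A)^2 * tr(M rho(e_A))/4.
Nonzero projections over blades of grade <= 2: e2: (e2)^2 = -1, tr(M rho(e2)) = -12, coefficient 3; e34: (e34)^2 = -1, tr(M rho(e34)) = -8/3, coefficient 2/3. Every other blade of grade <= 2 projects to 0.
Answer: 3*e2 + 2/3*e34


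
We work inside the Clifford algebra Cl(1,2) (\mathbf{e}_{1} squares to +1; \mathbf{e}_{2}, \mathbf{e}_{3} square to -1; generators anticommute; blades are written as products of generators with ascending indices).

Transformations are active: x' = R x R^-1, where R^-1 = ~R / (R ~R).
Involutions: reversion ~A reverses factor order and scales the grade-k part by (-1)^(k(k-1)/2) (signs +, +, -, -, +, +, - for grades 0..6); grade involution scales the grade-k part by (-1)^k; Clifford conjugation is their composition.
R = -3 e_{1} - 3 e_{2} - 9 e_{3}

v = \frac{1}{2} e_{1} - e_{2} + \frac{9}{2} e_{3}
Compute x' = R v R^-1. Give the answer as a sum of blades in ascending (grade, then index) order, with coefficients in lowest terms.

~R = -3 e_{1} - 3 e_{2} - 9 e_{3}, and R ~R = -81, so R^-1 = ~R / (-81).
R v = 36 + \frac{9}{2} e_{1} e_{2} - 9 e_{1} e_{3} - \frac{45}{2} e_{2} e_{3}
Answer: \frac{13}{6} e_{1} + \frac{11}{3} e_{2} + \frac{7}{2} e_{3}


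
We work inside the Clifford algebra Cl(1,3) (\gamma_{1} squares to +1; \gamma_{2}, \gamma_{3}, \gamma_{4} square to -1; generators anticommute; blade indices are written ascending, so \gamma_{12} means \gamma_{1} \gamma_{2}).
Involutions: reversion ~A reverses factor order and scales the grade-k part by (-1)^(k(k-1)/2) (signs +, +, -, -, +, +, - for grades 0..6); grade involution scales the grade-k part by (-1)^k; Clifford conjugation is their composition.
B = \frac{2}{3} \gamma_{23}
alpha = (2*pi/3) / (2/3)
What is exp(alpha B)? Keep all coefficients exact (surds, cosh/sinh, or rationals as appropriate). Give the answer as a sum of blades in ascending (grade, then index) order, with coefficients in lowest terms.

B^2 = (\frac{2}{3})^2*(\gamma_{23})^2 = \frac{4}{9}*(-1) = -\frac{4}{9} (a basis 2-blade squares to minus the product of its generators' squares).
B^2 = -\frac{4}{9} — B^2 < 0, so the exponential closes trigonometrically: l = \frac{2}{3}, alpha*l = \frac{2 \pi}{3}, so exp(alpha B) = cos(\frac{2 \pi}{3}) + (sin(\frac{2 \pi}{3})/(\frac{2}{3}))*B = - \frac{1}{2} + (\frac{3 \sqrt{3}}{4})*B.
Answer: - \frac{1}{2} + \frac{\sqrt{3}}{2} \gamma_{23}


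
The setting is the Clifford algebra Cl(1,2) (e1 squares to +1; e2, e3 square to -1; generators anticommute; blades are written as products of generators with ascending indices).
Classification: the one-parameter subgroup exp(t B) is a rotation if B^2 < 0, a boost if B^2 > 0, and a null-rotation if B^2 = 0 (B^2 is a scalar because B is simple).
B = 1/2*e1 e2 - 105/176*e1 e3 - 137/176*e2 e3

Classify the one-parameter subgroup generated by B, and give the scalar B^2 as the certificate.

B^2 term by term: the squares give (1/2)^2*(e1 e2)^2 + (-105/176)^2*(e1 e3)^2 + (-137/176)^2*(e2 e3)^2 = 1/4*(+1) + 11025/30976*(+1) + 18769/30976*(-1) = 0 (each basis 2-blade squares to minus the product of its generators' squares); cross terms between blades sharing an index anticommute and cancel. So B^2 = 0.
Answer: null-rotation, certificate B^2 = 0. Note: conjugating B changes its blade decomposition but never the scalar B^2 = 0, whose sign settles the classification.


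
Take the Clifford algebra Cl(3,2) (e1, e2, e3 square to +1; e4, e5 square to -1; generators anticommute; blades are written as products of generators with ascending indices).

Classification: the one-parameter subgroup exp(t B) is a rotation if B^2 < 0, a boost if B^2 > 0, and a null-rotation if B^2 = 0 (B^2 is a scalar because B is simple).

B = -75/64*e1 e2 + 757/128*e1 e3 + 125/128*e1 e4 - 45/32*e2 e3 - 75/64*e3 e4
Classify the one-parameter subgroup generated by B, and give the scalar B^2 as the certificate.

B^2 term by term: the squares give (-75/64)^2*(e1 e2)^2 + (757/128)^2*(e1 e3)^2 + (125/128)^2*(e1 e4)^2 + (-45/32)^2*(e2 e3)^2 + (-75/64)^2*(e3 e4)^2 = 5625/4096*(-1) + 573049/16384*(-1) + 15625/16384*(+1) + 2025/1024*(-1) + 5625/4096*(+1) = -36 (each basis 2-blade squares to minus the product of its generators' squares); cross terms between blades sharing an index anticommute and cancel; the commuting (index-disjoint) pairs give grade-4 terms 2*c*c'*(blade product), which cancel blade by blade — e1 e2 e3 e4: 5625/2048 - 5625/2048 = 0 — confirming B is simple. So B^2 = -36.
Answer: rotation, certificate B^2 = -36. The scalar -36 is the complete invariant here: its sign names the subgroup type.


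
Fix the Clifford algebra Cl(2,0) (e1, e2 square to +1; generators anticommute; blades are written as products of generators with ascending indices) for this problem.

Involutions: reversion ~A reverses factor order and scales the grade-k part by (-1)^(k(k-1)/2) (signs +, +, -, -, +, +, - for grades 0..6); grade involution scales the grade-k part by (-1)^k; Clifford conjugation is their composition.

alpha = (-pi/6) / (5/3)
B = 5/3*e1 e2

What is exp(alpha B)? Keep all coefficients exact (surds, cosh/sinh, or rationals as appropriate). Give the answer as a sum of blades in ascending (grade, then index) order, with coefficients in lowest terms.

B^2 = (5/3)^2*(e1 e2)^2 = 25/9*(-1) = -25/9 (a basis 2-blade squares to minus the product of its generators' squares).
B^2 = -25/9 — the series telescopes trigonometrically here: l = 5/3, alpha*l = -pi/6, so exp(alpha B) = cos(-pi/6) + (sin(-pi/6)/(5/3))*B = sqrt(3)/2 + (-3/10)*B.
Answer: sqrt(3)/2 - 1/2*e1 e2


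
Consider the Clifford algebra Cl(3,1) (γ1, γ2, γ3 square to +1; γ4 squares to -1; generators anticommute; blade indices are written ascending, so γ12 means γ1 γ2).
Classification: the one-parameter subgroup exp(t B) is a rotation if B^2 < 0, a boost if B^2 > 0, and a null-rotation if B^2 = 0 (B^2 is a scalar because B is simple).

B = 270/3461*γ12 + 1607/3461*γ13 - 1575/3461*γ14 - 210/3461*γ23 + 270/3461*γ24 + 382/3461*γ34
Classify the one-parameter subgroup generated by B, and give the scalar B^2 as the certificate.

B^2 term by term: the squares give (270/3461)^2*(γ12)^2 + (1607/3461)^2*(γ13)^2 + (-1575/3461)^2*(γ14)^2 + (-210/3461)^2*(γ23)^2 + (270/3461)^2*(γ24)^2 + (382/3461)^2*(γ34)^2 = 72900/11978521*(-1) + 2582449/11978521*(-1) + 2480625/11978521*(+1) + 44100/11978521*(-1) + 72900/11978521*(+1) + 145924/11978521*(+1) = 0 (each basis 2-blade squares to minus the product of its generators' squares); cross terms between blades sharing an index anticommute and cancel; the commuting (index-disjoint) pairs give grade-4 terms 2*c*c'*(blade product), which cancel blade by blade — γ1234: 206280/11978521 - 867780/11978521 + 661500/11978521 = 0 — confirming B is simple. So B^2 = 0.
Answer: null-rotation, certificate B^2 = 0. Note: conjugating B changes its blade decomposition but never the scalar B^2 = 0, whose sign settles the classification.


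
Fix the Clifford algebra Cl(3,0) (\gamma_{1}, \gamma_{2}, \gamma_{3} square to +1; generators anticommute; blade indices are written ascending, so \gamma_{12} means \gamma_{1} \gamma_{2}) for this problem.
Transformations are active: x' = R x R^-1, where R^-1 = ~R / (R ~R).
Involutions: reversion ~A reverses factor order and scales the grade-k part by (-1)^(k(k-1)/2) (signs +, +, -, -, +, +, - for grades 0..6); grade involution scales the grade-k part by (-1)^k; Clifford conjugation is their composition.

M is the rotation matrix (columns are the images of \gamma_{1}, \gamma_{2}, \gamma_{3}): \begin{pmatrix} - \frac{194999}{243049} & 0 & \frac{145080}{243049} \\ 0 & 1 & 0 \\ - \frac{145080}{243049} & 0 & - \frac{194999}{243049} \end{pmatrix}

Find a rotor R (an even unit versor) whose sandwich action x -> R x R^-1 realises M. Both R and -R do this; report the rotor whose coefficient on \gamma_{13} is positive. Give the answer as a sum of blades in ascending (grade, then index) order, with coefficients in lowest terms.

Method: write R = a + b12*\gamma_{12} + b13*\gamma_{13} + b23*\gamma_{23} with a^2 + b12^2 + b13^2 + b23^2 = 1 (so R^-1 = ~R). Expanding the columns R e_j ~R gives tr M = 4a^2 - 1 and, from the antisymmetric part, M21 - M12 = -4a*b12, M13 - M31 = 4a*b13, M32 - M23 = -4a*b23.
Here tr M = -\frac{146949}{243049}, so a^2 = (1 + tr M)/4 = \frac{24025}{243049} and a = ±\frac{155}{493}. Taking a = \frac{155}{493}: M21 - M12 = 0, M13 - M31 = \frac{290160}{243049}, M32 - M23 = 0, giving b12 = 0, b13 = \frac{468}{493}, b23 = 0, i.e. R = \frac{155}{493} + \frac{468}{493} \gamma_{13}.
Its \gamma_{13} coefficient is already positive.
Answer: \frac{155}{493} + \frac{468}{493} \gamma_{13}. Note: both R and -R realise this M (trace -\frac{146949}{243049}); the covering map identifies them, and the \gamma_{13}-coefficient sign is the tie-breaker.


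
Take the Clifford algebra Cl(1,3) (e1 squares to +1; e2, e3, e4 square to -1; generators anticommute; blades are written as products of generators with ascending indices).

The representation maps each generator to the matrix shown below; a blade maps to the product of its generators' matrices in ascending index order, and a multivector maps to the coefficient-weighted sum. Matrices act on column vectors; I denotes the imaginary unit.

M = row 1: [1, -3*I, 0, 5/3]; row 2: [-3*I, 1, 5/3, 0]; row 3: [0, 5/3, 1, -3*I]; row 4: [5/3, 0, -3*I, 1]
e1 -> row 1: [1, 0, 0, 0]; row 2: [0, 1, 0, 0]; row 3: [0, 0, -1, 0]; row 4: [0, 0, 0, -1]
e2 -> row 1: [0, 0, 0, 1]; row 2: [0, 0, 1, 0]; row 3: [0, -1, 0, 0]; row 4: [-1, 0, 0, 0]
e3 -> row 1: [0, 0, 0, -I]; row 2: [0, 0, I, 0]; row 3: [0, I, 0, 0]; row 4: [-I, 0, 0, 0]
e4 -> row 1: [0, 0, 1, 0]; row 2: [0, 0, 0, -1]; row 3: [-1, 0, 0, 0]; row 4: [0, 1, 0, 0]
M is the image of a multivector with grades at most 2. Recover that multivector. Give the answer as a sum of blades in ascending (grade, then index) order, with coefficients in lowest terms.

Method: the blade images are trace-orthogonal — tr(rho(e_A) rho(e_B)^-1) = 4 if A = B and 0 otherwise — and rho(e_A)^-1 = (e_A)^2 * rho(e_A) with (e_A)^2 = +1 or -1, so the coefficient of e_A in the preimage is (e_A)^2 * tr(M rho(e_A))/4.
Nonzero projections over blades of grade <= 2: 1: (1)^2 = +1, tr(M 1) = 4, coefficient 1; e1 e2: (e1 e2)^2 = +1, tr(M rho(e1 e2)) = 20/3, coefficient 5/3; e3 e4: (e3 e4)^2 = -1, tr(M rho(e3 e4)) = -12, coefficient 3. Every other blade of grade <= 2 projects to 0.
Answer: 1 + 5/3*e1 e2 + 3*e3 e4


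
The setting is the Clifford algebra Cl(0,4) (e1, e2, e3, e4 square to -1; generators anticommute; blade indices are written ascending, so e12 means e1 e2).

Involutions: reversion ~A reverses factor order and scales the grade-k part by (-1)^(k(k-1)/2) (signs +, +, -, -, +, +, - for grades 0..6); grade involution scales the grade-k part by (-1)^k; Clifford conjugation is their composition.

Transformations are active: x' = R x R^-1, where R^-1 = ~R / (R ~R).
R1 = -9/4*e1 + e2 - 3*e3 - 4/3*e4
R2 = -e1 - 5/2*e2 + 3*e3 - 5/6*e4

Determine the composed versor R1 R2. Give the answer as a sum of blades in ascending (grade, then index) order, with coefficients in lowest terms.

Distribute over the terms of R1 (each basis-blade product reordered to ascending indices, repeated generators contracted through their squares):
(-9/4*e1) R2 = -9/4 + 45/8*e12 - 27/4*e13 + 15/8*e14
(e2) R2 = 5/2 + e12 + 3*e23 - 5/6*e24
(-3*e3) R2 = 9 - 3*e13 - 15/2*e23 + 5/2*e34
(-4/3*e4) R2 = -10/9 - 4/3*e14 - 10/3*e24 + 4*e34
Summing the partial products and collecting blades:
Answer: 293/36 + 53/8*e12 - 39/4*e13 + 13/24*e14 - 9/2*e23 - 25/6*e24 + 13/2*e34


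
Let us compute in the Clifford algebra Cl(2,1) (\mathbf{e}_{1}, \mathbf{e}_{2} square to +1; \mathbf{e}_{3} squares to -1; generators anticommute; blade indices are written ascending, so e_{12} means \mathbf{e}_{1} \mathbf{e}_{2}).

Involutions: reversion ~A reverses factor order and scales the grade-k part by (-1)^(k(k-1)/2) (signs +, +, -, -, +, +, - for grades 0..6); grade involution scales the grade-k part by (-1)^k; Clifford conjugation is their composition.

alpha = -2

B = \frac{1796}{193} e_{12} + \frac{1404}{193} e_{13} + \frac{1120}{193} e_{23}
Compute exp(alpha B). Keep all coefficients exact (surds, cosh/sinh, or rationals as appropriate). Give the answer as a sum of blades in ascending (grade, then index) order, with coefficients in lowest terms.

B^2 term by term: the squares give (\frac{1796}{193})^2*(e_{12})^2 + (\frac{1404}{193})^2*(e_{13})^2 + (\frac{1120}{193})^2*(e_{23})^2 = \frac{3225616}{37249}*(-1) + \frac{1971216}{37249}*(+1) + \frac{1254400}{37249}*(+1) = 0 (each basis 2-blade squares to minus the product of its generators' squares); cross terms between blades sharing an index anticommute and cancel. So B^2 = 0.
B^2 = 0, hence only two terms survive: exp(alpha B) = 1 + alpha B (parabolic case).
Answer: 1 - \frac{3592}{193} e_{12} - \frac{2808}{193} e_{13} - \frac{2240}{193} e_{23}


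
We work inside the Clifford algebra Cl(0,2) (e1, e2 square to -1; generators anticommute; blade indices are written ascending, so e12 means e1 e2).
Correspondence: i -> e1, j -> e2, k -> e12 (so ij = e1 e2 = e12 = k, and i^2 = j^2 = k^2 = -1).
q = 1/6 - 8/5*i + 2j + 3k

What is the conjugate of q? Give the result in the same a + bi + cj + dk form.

In blades: q = 1/6 - 8/5*e1 + 2*e2 + 3*e12.
Conjugation here is Clifford conjugation: the scalar is fixed and the grade-1 and grade-2 blades all flip sign, giving 1/6 + 8/5*e1 - 2*e2 - 3*e12; translating back:
Answer: 1/6 + 8/5*i - 2j - 3k


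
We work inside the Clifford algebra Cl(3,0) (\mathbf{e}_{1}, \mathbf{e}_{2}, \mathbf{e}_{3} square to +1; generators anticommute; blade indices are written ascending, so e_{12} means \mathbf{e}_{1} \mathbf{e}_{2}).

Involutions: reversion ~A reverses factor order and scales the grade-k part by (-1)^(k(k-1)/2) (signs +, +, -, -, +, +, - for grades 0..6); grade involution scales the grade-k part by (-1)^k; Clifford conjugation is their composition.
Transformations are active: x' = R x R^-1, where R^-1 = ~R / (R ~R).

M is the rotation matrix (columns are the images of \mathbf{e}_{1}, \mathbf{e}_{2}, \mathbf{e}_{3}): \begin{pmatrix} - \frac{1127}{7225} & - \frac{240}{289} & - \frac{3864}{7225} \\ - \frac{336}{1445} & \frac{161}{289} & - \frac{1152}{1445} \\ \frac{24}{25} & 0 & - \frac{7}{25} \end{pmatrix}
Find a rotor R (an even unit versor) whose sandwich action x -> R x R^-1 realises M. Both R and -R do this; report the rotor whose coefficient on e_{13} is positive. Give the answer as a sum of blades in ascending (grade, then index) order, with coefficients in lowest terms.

Method: write R = a + b12*e_{12} + b13*e_{13} + b23*e_{23} with a^2 + b12^2 + b13^2 + b23^2 = 1 (so R^-1 = ~R). Expanding the columns R e_j ~R gives tr M = 4a^2 - 1 and, from the antisymmetric part, M21 - M12 = -4a*b12, M13 - M31 = 4a*b13, M32 - M23 = -4a*b23.
Here tr M = \frac{35}{289}, so a^2 = (1 + tr M)/4 = \frac{81}{289} and a = ±\frac{9}{17}. Taking a = \frac{9}{17}: M21 - M12 = \frac{864}{1445}, M13 - M31 = -\frac{432}{289}, M32 - M23 = \frac{1152}{1445}, giving b12 = -\frac{24}{85}, b13 = -\frac{12}{17}, b23 = -\frac{32}{85}, i.e. R = \frac{9}{17} - \frac{24}{85} e_{12} - \frac{12}{17} e_{13} - \frac{32}{85} e_{23}.
Its e_{13} coefficient is negative, so report the other preimage -R.
Answer: -\frac{9}{17} + \frac{24}{85} e_{12} + \frac{12}{17} e_{13} + \frac{32}{85} e_{23}. Recall the cover is two-to-one: with M of trace \frac{35}{289}, both preimages act alike, and the stated e_{13} sign chooses the sheet.


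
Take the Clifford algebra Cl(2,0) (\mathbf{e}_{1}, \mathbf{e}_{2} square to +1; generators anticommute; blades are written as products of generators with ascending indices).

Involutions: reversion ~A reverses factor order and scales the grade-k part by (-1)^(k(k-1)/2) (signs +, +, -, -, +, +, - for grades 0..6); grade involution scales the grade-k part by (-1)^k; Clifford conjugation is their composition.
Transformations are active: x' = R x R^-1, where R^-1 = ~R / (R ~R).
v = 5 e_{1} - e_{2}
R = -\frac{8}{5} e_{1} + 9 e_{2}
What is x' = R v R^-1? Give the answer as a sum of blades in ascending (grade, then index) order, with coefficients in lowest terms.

~R = -\frac{8}{5} e_{1} + 9 e_{2}, and R ~R = \frac{2089}{25}, so R^-1 = ~R / (\frac{2089}{25}).
R v = -17 - \frac{217}{5} e_{1} e_{2}
Answer: -\frac{9085}{2089} e_{1} - \frac{5561}{2089} e_{2}


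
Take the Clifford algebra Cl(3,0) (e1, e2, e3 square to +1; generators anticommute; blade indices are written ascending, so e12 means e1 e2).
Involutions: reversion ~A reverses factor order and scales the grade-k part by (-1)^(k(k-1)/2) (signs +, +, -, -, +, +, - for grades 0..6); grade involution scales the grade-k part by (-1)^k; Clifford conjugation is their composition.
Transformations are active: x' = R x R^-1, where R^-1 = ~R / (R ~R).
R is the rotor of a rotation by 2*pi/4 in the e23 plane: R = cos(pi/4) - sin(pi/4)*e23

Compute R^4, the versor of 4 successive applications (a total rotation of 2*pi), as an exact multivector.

Half-angle bookkeeping: 4 applications in e23 add up to rotor phase 4*pi/4 = pi, so R^4 = cos(pi) - sin(pi)*e23.
cos(pi) = -1 and sin(pi) = 0, so R^4 = -1. The total rotation 2*pi is 1 full turn, so every vector returns to itself, yet the rotor is -1, on the OTHER sheet of the double cover (an odd number of 2*pi turns).
Answer: -1


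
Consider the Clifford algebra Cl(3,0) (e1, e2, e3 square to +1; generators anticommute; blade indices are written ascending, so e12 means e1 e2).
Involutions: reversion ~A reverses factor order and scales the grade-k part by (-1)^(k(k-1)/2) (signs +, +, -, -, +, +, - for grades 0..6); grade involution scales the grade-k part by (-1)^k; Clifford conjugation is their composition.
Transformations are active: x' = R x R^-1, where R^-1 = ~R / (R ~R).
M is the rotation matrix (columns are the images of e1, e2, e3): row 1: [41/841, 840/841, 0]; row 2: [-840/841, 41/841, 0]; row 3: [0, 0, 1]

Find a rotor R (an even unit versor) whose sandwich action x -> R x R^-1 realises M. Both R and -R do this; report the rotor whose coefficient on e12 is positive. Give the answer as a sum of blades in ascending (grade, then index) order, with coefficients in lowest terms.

Method: write R = a + b12*e12 + b13*e13 + b23*e23 with a^2 + b12^2 + b13^2 + b23^2 = 1 (so R^-1 = ~R). Expanding the columns R e_j ~R gives tr M = 4a^2 - 1 and, from the antisymmetric part, M21 - M12 = -4a*b12, M13 - M31 = 4a*b13, M32 - M23 = -4a*b23.
Here tr M = 923/841, so a^2 = (1 + tr M)/4 = 441/841 and a = ±21/29. Taking a = 21/29: M21 - M12 = -1680/841, M13 - M31 = 0, M32 - M23 = 0, giving b12 = 20/29, b13 = 0, b23 = 0, i.e. R = 21/29 + 20/29*e12.
Its e12 coefficient is already positive.
Answer: 21/29 + 20/29*e12. Sheet selection: the two-to-one cover makes ±R indistinguishable at the matrix level (trace 923/841), so uniqueness comes from the required sign on e12.


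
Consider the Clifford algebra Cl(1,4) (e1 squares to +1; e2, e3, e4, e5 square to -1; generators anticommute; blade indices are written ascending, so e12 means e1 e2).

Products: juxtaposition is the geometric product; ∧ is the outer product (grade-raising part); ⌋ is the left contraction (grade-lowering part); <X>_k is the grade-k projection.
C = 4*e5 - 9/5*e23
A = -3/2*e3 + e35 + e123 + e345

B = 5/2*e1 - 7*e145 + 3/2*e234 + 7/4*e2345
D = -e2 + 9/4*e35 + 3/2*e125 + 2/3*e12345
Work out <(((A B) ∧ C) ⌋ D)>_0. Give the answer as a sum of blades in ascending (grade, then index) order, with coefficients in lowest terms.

step 1: -7/4*e2 - 13/4*e13 - 3/2*e14 + 5/2*e23 - 1/2*e24 + 3/2*e25 - 7*e134 + 5/2*e135 - 7/4*e145 - 33/8*e245 - 13*e1345 - 7*e2345
step 2: -7*e25 - 13*e135 - 6*e145 + 10*e235 - 2*e245 + 27/10*e1234 - 28*e1345 + 63/20*e12345
step 3: 21/10 + 21/2*e1 - 56/3*e2 - 9/5*e5 + 4/3*e13 + 20/3*e14 + 4*e23 - 26/3*e24 + 14/3*e134
step 4: 21/10
Answer: 21/10


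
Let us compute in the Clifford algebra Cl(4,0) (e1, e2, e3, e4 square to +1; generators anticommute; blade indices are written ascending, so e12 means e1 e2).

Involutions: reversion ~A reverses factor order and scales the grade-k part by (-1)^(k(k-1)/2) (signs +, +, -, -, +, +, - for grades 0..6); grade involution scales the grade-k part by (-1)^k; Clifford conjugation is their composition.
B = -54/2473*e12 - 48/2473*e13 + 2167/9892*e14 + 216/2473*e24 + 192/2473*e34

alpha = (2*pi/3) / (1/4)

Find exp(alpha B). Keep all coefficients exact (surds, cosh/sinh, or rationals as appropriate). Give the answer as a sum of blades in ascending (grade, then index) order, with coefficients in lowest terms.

B^2 term by term: the squares give (-54/2473)^2*(e12)^2 + (-48/2473)^2*(e13)^2 + (2167/9892)^2*(e14)^2 + (216/2473)^2*(e24)^2 + (192/2473)^2*(e34)^2 = 2916/6115729*(-1) + 2304/6115729*(-1) + 4695889/97851664*(-1) + 46656/6115729*(-1) + 36864/6115729*(-1) = -1/16 (each basis 2-blade squares to minus the product of its generators' squares); cross terms between blades sharing an index anticommute and cancel; the commuting (index-disjoint) pairs give grade-4 terms 2*c*c'*(blade product), which cancel blade by blade — e1234: -20736/6115729 + 20736/6115729 = 0 — confirming B is simple. So B^2 = -1/16.
B^2 = -1/16 — circular case — the even/odd split gives cos and sin: l = 1/4, alpha*l = 2*pi/3, so exp(alpha B) = cos(2*pi/3) + (sin(2*pi/3)/(1/4))*B = -1/2 + (2*sqrt(3))*B.
Answer: -1/2 - 108*sqrt(3)/2473*e12 - 96*sqrt(3)/2473*e13 + 2167*sqrt(3)/4946*e14 + 432*sqrt(3)/2473*e24 + 384*sqrt(3)/2473*e34


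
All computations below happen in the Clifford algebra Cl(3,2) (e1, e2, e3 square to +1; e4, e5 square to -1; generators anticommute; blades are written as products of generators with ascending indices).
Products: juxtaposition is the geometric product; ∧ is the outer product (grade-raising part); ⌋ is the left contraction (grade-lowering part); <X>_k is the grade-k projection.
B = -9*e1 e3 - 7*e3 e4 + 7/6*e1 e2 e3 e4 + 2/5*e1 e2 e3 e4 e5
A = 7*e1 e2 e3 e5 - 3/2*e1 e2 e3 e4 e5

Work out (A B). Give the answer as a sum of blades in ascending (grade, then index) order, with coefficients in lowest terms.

step 1: -3/5 + 14/5*e4 + 7/4*e5 - 63*e2 e5 - 49/6*e4 e5 + 21/2*e1 e2 e5 + 27/2*e2 e4 e5 - 49*e1 e2 e4 e5
Answer: -3/5 + 14/5*e4 + 7/4*e5 - 63*e2 e5 - 49/6*e4 e5 + 21/2*e1 e2 e5 + 27/2*e2 e4 e5 - 49*e1 e2 e4 e5


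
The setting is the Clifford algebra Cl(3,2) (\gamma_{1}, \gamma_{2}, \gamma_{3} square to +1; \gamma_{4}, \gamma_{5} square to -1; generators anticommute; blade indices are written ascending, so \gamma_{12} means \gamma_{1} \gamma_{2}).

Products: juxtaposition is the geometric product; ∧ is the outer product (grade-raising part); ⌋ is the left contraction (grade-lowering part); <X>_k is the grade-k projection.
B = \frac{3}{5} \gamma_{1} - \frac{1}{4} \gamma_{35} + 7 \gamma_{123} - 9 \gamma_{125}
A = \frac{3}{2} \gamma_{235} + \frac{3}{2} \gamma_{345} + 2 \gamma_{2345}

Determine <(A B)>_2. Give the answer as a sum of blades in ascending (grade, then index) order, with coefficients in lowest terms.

step 1: -\frac{3}{8} \gamma_{2} + \frac{3}{8} \gamma_{4} - \frac{27}{2} \gamma_{13} + \frac{21}{2} \gamma_{15} + \frac{1}{2} \gamma_{24} - 18 \gamma_{134} - 14 \gamma_{145} + \frac{27}{2} \gamma_{1234} - \frac{9}{10} \gamma_{1235} + \frac{21}{2} \gamma_{1245} - \frac{9}{10} \gamma_{1345} + \frac{6}{5} \gamma_{12345}
step 2: -\frac{27}{2} \gamma_{13} + \frac{21}{2} \gamma_{15} + \frac{1}{2} \gamma_{24}
Answer: -\frac{27}{2} \gamma_{13} + \frac{21}{2} \gamma_{15} + \frac{1}{2} \gamma_{24}


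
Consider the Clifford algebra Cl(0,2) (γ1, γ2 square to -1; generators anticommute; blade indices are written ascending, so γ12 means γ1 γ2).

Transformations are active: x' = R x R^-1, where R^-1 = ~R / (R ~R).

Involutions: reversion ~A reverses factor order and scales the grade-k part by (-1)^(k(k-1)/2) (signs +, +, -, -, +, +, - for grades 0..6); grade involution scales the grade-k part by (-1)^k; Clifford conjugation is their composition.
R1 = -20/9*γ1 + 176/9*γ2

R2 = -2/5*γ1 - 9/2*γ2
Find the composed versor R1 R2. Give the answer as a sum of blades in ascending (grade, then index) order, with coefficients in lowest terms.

Distribute over the terms of R1 (each basis-blade product reordered to ascending indices, repeated generators contracted through their squares):
(-20/9*γ1) R2 = -8/9 + 10*γ12
(176/9*γ2) R2 = 88 + 352/45*γ12
Summing the partial products and collecting blades:
Answer: 784/9 + 802/45*γ12


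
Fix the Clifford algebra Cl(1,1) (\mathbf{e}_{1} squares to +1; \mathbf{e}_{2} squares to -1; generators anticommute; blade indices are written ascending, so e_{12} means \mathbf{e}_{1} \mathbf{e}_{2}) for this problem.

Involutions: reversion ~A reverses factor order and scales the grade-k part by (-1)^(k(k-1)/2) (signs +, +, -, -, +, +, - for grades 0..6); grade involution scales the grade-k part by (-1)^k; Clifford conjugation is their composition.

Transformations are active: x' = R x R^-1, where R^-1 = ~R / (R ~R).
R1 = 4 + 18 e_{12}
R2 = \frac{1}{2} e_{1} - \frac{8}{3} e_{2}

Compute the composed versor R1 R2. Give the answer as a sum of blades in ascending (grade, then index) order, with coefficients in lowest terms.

Distribute over the terms of R1 (each basis-blade product reordered to ascending indices, repeated generators contracted through their squares):
(4) R2 = 2 e_{1} - \frac{32}{3} e_{2}
(18 e_{12}) R2 = 48 e_{1} - 9 e_{2}
Summing the partial products and collecting blades:
Answer: 50 e_{1} - \frac{59}{3} e_{2}
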